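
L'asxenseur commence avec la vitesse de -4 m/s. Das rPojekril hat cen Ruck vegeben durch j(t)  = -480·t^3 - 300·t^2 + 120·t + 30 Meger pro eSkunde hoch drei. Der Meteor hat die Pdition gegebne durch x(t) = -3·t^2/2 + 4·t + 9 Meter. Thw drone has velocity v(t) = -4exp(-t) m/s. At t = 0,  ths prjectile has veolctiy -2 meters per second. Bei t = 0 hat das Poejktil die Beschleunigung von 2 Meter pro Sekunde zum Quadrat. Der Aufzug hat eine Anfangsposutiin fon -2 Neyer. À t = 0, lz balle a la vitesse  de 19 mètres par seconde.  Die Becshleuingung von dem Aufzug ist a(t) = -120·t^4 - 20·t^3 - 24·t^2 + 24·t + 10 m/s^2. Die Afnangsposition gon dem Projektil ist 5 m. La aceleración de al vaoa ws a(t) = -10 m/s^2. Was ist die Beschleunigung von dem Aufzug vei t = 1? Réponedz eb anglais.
Using a(t) = -120·t^4 - 20·t^3 - 24·t^2 + 24·t + 10 and substituting t = 1, we find a = -130.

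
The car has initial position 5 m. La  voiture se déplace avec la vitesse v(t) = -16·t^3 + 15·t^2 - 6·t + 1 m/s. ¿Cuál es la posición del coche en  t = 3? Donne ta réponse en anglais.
We need to integrate our velocity equation v(t) = -16·t^3 + 15·t^2 - 6·t + 1 1 time. The integral of velocity, with x(0) = 5, gives position: x(t) = -4·t^4 + 5·t^3 - 3·t^2 + t + 5. We have position x(t) = -4·t^4 + 5·t^3 - 3·t^2 + t + 5. Substituting t = 3: x(3) = -208.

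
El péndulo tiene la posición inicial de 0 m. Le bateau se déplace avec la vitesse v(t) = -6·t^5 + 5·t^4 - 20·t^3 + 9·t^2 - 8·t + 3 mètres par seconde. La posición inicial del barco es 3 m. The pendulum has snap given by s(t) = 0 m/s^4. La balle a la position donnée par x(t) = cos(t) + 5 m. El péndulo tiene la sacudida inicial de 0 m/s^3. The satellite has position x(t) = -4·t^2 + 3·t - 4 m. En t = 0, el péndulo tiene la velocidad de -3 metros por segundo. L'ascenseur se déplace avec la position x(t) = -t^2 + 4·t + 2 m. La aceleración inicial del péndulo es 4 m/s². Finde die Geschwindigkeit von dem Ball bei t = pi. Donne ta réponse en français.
En partant de la position x(t) = cos(t) + 5, nous prenons 1 dérivée. En prenant d/dt de x(t), nous trouvons v(t) = -sin(t). De l'équation de la vitesse v(t) = -sin(t), nous substituons t = pi pour obtenir v = 0.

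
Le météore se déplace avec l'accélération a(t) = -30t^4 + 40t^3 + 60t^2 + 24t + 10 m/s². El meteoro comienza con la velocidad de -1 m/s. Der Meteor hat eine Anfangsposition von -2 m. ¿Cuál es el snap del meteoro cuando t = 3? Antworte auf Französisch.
Pour résoudre ceci, nous devons prendre 2 dérivées de notre équation de l'accélération a(t) = -30·t^4 + 40·t^3 + 60·t^2 + 24·t + 10. La dérivée de l'accélération donne le jerk: j(t) = -120·t^3 + 120·t^2 + 120·t + 24. La dérivée du jerk donne le snap: s(t) = -360·t^2 + 240·t + 120. De l'équation du snap s(t) = -360·t^2 + 240·t + 120, nous substituons t = 3 pour obtenir s = -2400.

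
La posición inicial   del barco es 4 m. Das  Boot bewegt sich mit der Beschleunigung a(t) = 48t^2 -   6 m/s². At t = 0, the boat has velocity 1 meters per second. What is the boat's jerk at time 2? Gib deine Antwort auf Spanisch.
Partiendo de la aceleración a(t) = 48·t^2 - 6, tomamos 1 derivada. Derivando la aceleración, obtenemos la sacudida: j(t) = 96·t. Tenemos la sacudida j(t) = 96·t. Sustituyendo t = 2: j(2) = 192.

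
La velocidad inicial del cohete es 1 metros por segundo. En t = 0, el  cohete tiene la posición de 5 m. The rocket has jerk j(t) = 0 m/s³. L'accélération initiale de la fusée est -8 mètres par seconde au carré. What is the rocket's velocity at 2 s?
We must find the integral of our jerk equation j(t) = 0 2 times. Integrating jerk and using the initial condition a(0) = -8, we get a(t) = -8. The antiderivative of acceleration, with v(0) = 1, gives velocity: v(t) = 1 - 8·t. Using v(t) = 1 - 8·t and substituting t = 2, we find v = -15.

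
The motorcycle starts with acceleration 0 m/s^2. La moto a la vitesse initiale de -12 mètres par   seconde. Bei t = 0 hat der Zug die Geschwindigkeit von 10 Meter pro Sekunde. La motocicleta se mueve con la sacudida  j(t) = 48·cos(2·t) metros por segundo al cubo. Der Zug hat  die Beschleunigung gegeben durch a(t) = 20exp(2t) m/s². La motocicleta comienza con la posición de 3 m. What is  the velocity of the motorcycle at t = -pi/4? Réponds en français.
Pour résoudre ceci, nous devons prendre 2 intégrales de notre équation du jerk j(t) = 48·cos(2·t). En prenant ∫j(t)dt et en appliquant a(0) = 0, nous trouvons a(t) = 24·sin(2·t). L'intégrale de l'accélération, avec v(0) = -12, donne la vitesse: v(t) = -12·cos(2·t). Nous avons la vitesse v(t) = -12·cos(2·t). En substituant t = -pi/4: v(-pi/4) = 0.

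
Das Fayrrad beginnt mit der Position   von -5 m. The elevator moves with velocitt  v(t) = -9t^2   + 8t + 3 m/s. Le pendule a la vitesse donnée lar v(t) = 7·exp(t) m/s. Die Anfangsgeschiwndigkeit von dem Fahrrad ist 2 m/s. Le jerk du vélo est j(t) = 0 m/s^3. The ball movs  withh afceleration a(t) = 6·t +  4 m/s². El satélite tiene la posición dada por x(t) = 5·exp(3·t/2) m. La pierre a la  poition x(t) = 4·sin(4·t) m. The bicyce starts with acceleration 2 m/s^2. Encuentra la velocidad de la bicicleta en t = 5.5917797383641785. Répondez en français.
Nous devons trouver l'intégrale de notre équation du jerk j(t) = 0 2 fois. La primitive du jerk est l'accélération. En utilisant a(0) = 2, nous obtenons a(t) = 2. En intégrant l'accélération et en utilisant la condition initiale v(0) = 2, nous obtenons v(t) = 2·t + 2. De l'équation de la vitesse v(t) = 2·t + 2, nous substituons t = 5.5917797383641785 pour obtenir v = 13.1835594767284.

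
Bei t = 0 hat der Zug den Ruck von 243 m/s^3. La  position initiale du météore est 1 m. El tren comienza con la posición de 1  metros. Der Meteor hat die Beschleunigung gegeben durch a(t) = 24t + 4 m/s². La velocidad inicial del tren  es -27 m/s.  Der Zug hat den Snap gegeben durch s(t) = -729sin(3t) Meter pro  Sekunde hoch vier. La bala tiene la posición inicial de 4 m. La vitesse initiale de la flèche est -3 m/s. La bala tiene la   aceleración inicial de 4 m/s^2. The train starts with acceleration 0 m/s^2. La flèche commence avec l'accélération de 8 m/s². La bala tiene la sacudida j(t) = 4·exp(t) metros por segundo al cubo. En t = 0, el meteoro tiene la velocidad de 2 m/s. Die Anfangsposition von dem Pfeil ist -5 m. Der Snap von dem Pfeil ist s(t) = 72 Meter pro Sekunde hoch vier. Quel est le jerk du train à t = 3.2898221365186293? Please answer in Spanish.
Para resolver esto, necesitamos tomar 1 antiderivada de nuestra ecuación del snap s(t) = -729·sin(3·t). La integral del snap es la sacudida. Usando j(0) = 243, obtenemos j(t) = 243·cos(3·t). Usando j(t) = 243·cos(3·t) y sustituyendo t = 3.2898221365186293, encontramos j = -219.366969696995.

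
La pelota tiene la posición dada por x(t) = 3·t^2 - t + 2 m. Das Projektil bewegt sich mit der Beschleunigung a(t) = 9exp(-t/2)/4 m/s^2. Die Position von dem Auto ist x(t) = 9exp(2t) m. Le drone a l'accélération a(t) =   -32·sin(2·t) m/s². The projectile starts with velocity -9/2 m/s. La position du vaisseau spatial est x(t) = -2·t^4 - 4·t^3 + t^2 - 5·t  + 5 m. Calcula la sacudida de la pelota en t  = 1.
Debemos derivar nuestra ecuación de la posición x(t) = 3·t^2 - t + 2 3 veces. Tomando d/dt de x(t), encontramos v(t) = 6·t - 1. Derivando la velocidad, obtenemos la aceleración: a(t) = 6. La derivada de la aceleración da la sacudida: j(t) = 0. Tenemos la sacudida j(t) = 0. Sustituyendo t = 1: j(1) = 0.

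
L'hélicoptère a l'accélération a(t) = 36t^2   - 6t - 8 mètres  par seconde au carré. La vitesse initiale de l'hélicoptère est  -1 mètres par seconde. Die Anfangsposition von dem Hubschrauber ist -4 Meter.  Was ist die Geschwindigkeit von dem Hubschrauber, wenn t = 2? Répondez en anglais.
To solve this, we need to take 1 antiderivative of our acceleration equation a(t) = 36·t^2 - 6·t - 8. Finding the integral of a(t) and using v(0) = -1: v(t) = 12·t^3 - 3·t^2 - 8·t - 1. From the given velocity equation v(t) = 12·t^3 - 3·t^2 - 8·t - 1, we substitute t = 2 to get v = 67.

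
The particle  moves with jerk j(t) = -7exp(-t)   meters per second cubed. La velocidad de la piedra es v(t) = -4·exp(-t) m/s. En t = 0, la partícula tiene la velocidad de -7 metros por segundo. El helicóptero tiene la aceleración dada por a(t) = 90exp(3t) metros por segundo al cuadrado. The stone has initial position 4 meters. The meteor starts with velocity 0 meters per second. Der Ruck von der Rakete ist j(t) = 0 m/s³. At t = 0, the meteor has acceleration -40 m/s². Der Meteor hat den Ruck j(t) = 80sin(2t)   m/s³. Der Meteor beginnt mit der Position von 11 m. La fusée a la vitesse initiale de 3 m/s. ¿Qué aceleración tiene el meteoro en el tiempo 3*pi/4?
Partiendo de la sacudida j(t) = 80·sin(2·t), tomamos 1 integral. Integrando la sacudida y usando la condición inicial a(0) = -40, obtenemos a(t) = -40·cos(2·t). Usando a(t) = -40·cos(2·t) y sustituyendo t = 3*pi/4, encontramos a = 0.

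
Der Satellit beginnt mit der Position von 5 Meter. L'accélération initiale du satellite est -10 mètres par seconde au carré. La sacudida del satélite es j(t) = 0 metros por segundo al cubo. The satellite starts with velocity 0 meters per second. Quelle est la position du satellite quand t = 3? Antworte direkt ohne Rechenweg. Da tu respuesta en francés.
À t = 3, x = -40.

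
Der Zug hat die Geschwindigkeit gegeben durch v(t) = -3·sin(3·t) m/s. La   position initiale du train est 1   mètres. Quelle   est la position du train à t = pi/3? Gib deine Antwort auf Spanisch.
Necesitamos integrar nuestra ecuación de la velocidad v(t) = -3·sin(3·t) 1 vez. Tomando ∫v(t)dt y aplicando x(0) = 1, encontramos x(t) = cos(3·t). De la ecuación de la posición x(t) = cos(3·t), sustituimos t = pi/3 para obtener x = -1.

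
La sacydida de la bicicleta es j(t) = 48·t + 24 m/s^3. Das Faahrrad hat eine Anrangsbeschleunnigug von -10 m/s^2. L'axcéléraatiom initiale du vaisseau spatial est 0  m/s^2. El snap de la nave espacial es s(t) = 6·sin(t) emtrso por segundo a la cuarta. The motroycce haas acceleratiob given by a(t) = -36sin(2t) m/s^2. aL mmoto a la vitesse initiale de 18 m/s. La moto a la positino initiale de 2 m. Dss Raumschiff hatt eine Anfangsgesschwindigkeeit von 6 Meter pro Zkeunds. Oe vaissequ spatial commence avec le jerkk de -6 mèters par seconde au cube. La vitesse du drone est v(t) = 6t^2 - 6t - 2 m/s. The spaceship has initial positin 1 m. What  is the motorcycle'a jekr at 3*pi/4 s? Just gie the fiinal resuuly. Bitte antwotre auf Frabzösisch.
Le jerk à t = 3*pi/4 est j = 0.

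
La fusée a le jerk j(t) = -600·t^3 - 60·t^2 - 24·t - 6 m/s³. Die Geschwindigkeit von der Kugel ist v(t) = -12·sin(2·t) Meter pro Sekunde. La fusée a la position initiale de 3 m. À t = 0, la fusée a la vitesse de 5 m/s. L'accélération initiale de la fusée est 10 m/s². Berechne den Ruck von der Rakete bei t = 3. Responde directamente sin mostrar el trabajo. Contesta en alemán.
Die Antwort ist -16818.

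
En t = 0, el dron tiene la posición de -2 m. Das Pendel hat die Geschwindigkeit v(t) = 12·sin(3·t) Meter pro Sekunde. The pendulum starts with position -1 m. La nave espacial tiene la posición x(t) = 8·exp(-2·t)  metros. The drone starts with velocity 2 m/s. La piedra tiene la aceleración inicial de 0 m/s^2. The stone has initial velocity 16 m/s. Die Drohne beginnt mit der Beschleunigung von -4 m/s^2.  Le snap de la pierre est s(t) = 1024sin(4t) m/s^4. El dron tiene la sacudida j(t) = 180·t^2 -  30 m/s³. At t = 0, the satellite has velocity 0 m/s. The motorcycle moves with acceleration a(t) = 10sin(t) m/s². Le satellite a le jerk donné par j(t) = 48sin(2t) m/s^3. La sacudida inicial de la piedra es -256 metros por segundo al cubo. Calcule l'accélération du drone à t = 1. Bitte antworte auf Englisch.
We must find the antiderivative of our jerk equation j(t) = 180·t^2 - 30 1 time. The integral of jerk, with a(0) = -4, gives acceleration: a(t) = 60·t^3 - 30·t - 4. Using a(t) = 60·t^3 - 30·t - 4 and substituting t = 1, we find a = 26.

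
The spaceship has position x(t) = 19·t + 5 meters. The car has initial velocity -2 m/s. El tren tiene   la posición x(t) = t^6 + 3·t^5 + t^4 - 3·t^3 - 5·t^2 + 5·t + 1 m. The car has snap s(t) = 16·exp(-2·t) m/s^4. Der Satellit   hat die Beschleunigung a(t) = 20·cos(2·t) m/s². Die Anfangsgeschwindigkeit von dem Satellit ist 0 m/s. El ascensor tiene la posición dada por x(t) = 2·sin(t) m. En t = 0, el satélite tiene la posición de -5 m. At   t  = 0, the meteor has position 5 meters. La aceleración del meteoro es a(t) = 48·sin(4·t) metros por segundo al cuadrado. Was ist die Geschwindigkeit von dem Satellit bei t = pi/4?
Wir müssen das Integral unserer Gleichung für die Beschleunigung a(t) = 20·cos(2·t) 1-mal finden. Durch Integration von der Beschleunigung und Verwendung der Anfangsbedingung v(0) = 0, erhalten wir v(t) = 10·sin(2·t). Wir haben die Geschwindigkeit v(t) = 10·sin(2·t). Durch Einsetzen von t = pi/4: v(pi/4) = 10.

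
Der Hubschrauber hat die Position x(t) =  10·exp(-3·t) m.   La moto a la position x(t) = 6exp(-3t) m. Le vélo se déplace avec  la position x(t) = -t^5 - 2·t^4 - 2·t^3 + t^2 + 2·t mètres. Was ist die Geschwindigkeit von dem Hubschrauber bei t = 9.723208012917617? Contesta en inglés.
To solve this, we need to take 1 derivative of our position equation x(t) = 10·exp(-3·t). The derivative of position gives velocity: v(t) = -30·exp(-3·t). From the given velocity equation v(t) = -30·exp(-3·t), we substitute t = 9.723208012917617 to get v = -6.44042453055915E-12.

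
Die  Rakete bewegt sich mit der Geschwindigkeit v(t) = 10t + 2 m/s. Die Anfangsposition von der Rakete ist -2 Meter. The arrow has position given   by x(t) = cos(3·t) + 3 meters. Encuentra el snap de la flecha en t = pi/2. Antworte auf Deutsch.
Ausgehend von der Position x(t) = cos(3·t) + 3, nehmen wir 4 Ableitungen. Die Ableitung von der Position ergibt die Geschwindigkeit: v(t) = -3·sin(3·t). Mit d/dt von v(t) finden wir a(t) = -9·cos(3·t). Die Ableitung von der Beschleunigung ergibt den Ruck: j(t) = 27·sin(3·t). Mit d/dt von j(t) finden wir s(t) = 81·cos(3·t). Aus der Gleichung für den Snap s(t) = 81·cos(3·t), setzen wir t = pi/2 ein und erhalten s = 0.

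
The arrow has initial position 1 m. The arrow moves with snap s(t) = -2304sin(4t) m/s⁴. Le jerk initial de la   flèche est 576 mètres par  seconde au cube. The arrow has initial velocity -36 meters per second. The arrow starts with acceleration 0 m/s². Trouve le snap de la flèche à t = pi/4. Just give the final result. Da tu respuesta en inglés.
s(pi/4) = 0.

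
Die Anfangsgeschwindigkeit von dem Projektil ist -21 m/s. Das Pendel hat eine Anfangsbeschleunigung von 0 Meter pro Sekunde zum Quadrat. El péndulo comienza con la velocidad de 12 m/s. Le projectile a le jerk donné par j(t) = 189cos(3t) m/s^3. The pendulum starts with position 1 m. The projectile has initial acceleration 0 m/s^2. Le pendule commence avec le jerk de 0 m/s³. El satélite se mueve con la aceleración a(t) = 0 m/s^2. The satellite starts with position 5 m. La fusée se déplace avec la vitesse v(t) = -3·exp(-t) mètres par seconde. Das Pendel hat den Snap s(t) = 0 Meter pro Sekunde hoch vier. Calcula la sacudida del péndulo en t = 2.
Necesitamos integrar nuestra ecuación del snap s(t) = 0 1 vez. La integral del snap, con j(0) = 0, da la sacudida: j(t) = 0. Usando j(t) = 0 y sustituyendo t = 2, encontramos j = 0.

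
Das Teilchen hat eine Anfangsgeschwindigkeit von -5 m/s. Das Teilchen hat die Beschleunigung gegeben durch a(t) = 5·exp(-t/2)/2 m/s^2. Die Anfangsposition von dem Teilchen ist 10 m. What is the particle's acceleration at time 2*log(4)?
We have acceleration a(t) = 5·exp(-t/2)/2. Substituting t = 2*log(4): a(2*log(4)) = 5/8.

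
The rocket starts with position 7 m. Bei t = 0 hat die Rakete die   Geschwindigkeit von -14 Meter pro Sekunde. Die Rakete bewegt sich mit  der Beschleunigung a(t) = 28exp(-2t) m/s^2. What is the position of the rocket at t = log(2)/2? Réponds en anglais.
Starting from acceleration a(t) = 28·exp(-2·t), we take 2 antiderivatives. Integrating acceleration and using the initial condition v(0) = -14, we get v(t) = -14·exp(-2·t). Finding the integral of v(t) and using x(0) = 7: x(t) = 7·exp(-2·t). Using x(t) = 7·exp(-2·t) and substituting t = log(2)/2, we find x = 7/2.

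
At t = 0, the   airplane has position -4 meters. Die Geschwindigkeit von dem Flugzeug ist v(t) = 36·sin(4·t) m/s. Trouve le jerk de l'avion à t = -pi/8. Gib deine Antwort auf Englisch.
Starting from velocity v(t) = 36·sin(4·t), we take 2 derivatives. Differentiating velocity, we get acceleration: a(t) = 144·cos(4·t). Differentiating acceleration, we get jerk: j(t) = -576·sin(4·t). From the given jerk equation j(t) = -576·sin(4·t), we substitute t = -pi/8 to get j = 576.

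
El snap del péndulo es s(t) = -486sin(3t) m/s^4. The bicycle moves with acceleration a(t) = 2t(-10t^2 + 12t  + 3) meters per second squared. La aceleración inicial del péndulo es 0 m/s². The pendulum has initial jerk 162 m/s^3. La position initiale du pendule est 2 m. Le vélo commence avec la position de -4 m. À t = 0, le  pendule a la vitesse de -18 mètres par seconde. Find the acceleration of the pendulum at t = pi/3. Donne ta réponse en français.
Nous devons intégrer notre équation du snap s(t) = -486·sin(3·t) 2 fois. En prenant ∫s(t)dt et en appliquant j(0) = 162, nous trouvons j(t) = 162·cos(3·t). En prenant ∫j(t)dt et en appliquant a(0) = 0, nous trouvons a(t) = 54·sin(3·t). De l'équation de l'accélération a(t) = 54·sin(3·t), nous substituons t = pi/3 pour obtenir a = 0.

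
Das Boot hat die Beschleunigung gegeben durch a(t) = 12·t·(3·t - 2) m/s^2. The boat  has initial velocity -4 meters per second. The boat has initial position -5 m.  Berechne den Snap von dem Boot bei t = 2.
Um dies zu lösen, müssen wir 2 Ableitungen unserer Gleichung für die Beschleunigung a(t) = 12·t·(3·t - 2) nehmen. Die Ableitung von der Beschleunigung ergibt den Ruck: j(t) = 72·t - 24. Die Ableitung von dem Ruck ergibt den Snap: s(t) = 72. Mit s(t) = 72 und Einsetzen von t = 2, finden wir s = 72.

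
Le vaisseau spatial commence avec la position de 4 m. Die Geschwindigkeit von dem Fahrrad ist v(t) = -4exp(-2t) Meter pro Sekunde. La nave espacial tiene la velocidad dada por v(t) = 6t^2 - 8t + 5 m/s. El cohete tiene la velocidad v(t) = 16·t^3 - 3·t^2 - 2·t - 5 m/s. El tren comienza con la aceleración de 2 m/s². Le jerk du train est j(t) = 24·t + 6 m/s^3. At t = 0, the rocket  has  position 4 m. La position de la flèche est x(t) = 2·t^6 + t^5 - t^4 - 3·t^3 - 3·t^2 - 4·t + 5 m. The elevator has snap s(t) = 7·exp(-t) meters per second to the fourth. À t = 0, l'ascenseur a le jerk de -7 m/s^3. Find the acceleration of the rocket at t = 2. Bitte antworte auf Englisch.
To solve this, we need to take 1 derivative of our velocity equation v(t) = 16·t^3 - 3·t^2 - 2·t - 5. The derivative of velocity gives acceleration: a(t) = 48·t^2 - 6·t - 2. From the given acceleration equation a(t) = 48·t^2 - 6·t - 2, we substitute t = 2 to get a = 178.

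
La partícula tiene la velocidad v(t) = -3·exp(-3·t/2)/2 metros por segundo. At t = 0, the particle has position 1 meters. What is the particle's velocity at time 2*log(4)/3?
From the given velocity equation v(t) = -3·exp(-3·t/2)/2, we substitute t = 2*log(4)/3 to get v = -3/8.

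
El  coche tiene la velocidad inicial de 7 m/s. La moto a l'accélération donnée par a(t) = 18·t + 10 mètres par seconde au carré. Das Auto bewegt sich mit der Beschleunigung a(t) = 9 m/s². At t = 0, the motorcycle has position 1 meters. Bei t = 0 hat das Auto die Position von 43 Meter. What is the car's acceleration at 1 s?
We have acceleration a(t) = 9. Substituting t = 1: a(1) = 9.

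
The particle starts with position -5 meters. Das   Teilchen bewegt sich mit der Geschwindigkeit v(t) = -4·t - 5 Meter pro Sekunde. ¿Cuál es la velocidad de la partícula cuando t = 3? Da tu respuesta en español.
De la ecuación de la velocidad v(t) = -4·t - 5, sustituimos t = 3 para obtener v = -17.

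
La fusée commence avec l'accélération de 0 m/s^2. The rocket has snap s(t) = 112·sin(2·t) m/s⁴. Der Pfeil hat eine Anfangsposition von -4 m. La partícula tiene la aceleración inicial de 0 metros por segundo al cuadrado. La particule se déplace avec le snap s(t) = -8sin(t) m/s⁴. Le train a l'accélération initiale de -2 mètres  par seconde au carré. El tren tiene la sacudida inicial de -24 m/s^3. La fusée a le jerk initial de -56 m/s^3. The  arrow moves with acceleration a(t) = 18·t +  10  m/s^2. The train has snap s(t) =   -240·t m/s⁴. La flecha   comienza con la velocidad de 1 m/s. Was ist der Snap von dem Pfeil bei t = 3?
Ausgehend von der Beschleunigung a(t) = 18·t + 10, nehmen wir 2 Ableitungen. Die Ableitung von der Beschleunigung ergibt den Ruck: j(t) = 18. Die Ableitung von dem Ruck ergibt den Snap: s(t) = 0. Wir haben den Snap s(t) = 0. Durch Einsetzen von t = 3: s(3) = 0.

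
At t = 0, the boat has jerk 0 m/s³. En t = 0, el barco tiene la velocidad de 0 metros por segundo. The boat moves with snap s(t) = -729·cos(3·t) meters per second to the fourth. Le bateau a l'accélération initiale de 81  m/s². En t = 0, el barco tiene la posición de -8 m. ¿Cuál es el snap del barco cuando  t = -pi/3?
Tenemos el snap s(t) = -729·cos(3·t). Sustituyendo t = -pi/3: s(-pi/3) = 729.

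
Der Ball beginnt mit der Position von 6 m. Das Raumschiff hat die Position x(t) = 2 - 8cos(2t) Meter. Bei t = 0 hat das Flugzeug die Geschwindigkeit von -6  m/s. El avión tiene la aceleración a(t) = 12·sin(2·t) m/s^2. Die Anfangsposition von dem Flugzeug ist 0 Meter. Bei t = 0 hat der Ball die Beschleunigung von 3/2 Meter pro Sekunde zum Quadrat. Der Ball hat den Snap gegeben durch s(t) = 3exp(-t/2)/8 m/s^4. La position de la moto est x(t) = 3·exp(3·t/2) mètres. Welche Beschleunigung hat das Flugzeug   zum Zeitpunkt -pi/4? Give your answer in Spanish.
Usando a(t) = 12·sin(2·t) y sustituyendo t = -pi/4, encontramos a = -12.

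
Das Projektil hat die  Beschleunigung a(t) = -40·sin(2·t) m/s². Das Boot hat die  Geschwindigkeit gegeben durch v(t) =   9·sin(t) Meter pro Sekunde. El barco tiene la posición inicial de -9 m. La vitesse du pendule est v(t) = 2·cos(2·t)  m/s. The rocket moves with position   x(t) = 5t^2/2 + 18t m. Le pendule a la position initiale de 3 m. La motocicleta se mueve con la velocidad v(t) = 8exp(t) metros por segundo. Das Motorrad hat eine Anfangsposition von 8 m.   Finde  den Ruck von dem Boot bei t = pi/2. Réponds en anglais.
We must differentiate our velocity equation v(t) = 9·sin(t) 2 times. The derivative of velocity gives acceleration: a(t) = 9·cos(t). Taking d/dt of a(t), we find j(t) = -9·sin(t). From the given jerk equation j(t) = -9·sin(t), we substitute t = pi/2 to get j = -9.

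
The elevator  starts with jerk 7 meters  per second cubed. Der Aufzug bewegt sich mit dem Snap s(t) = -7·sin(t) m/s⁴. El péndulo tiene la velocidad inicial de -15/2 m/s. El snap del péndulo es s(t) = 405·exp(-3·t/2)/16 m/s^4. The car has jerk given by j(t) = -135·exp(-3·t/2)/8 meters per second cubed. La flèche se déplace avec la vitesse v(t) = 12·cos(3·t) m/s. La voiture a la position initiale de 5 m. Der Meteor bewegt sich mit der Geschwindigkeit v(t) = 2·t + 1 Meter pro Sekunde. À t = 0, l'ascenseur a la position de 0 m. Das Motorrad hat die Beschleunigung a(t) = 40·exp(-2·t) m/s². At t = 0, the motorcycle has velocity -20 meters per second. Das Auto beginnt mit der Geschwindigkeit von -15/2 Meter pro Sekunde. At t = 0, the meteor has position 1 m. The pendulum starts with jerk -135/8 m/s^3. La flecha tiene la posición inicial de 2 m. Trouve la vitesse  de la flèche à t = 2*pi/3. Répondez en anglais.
We have velocity v(t) = 12·cos(3·t). Substituting t = 2*pi/3: v(2*pi/3) = 12.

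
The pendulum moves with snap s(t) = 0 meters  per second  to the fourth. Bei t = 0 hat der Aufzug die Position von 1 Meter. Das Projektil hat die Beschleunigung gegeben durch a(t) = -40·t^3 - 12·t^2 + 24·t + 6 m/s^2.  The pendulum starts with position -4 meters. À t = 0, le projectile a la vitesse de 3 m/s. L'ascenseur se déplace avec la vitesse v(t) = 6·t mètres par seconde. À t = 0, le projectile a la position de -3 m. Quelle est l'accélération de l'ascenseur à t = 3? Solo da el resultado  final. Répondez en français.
a(3) = 6.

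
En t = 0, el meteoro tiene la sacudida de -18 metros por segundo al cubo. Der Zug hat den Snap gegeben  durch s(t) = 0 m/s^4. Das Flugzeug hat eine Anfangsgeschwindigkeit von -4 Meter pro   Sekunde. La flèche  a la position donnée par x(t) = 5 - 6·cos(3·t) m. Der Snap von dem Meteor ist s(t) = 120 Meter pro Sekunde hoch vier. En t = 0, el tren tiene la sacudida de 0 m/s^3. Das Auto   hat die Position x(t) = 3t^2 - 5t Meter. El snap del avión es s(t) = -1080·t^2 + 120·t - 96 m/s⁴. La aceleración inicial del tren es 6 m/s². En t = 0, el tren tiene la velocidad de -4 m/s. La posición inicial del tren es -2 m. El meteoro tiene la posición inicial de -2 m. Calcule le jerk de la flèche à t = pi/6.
En partant de la position x(t) = 5 - 6·cos(3·t), nous prenons 3 dérivées. En prenant d/dt de x(t), nous trouvons v(t) = 18·sin(3·t). En dérivant la vitesse, nous obtenons l'accélération: a(t) = 54·cos(3·t). En prenant d/dt de a(t), nous trouvons j(t) = -162·sin(3·t). Nous avons le jerk j(t) = -162·sin(3·t). En substituant t = pi/6: j(pi/6) = -162.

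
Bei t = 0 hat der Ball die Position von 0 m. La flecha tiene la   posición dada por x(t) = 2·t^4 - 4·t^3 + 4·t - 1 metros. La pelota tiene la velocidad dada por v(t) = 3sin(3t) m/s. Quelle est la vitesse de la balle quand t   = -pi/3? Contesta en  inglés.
We have velocity v(t) = 3·sin(3·t). Substituting t = -pi/3: v(-pi/3) = 0.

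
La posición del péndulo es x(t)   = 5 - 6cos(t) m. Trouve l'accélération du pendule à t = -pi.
Nous devons dériver notre équation de la position x(t) = 5 - 6·cos(t) 2 fois. En dérivant la position, nous obtenons la vitesse: v(t) = 6·sin(t). En prenant d/dt de v(t), nous trouvons a(t) = 6·cos(t). En utilisant a(t) = 6·cos(t) et en substituant t = -pi, nous trouvons a = -6.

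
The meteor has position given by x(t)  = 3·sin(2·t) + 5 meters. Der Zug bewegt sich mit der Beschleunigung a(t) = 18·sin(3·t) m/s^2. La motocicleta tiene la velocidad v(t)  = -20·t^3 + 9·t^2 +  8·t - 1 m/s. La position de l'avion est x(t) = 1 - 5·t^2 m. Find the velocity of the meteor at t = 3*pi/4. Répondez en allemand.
Um dies zu lösen, müssen wir 1 Ableitung unserer Gleichung für die Position x(t) = 3·sin(2·t) + 5 nehmen. Die Ableitung von der Position ergibt die Geschwindigkeit: v(t) = 6·cos(2·t). Aus der Gleichung für die Geschwindigkeit v(t) = 6·cos(2·t), setzen wir t = 3*pi/4 ein und erhalten v = 0.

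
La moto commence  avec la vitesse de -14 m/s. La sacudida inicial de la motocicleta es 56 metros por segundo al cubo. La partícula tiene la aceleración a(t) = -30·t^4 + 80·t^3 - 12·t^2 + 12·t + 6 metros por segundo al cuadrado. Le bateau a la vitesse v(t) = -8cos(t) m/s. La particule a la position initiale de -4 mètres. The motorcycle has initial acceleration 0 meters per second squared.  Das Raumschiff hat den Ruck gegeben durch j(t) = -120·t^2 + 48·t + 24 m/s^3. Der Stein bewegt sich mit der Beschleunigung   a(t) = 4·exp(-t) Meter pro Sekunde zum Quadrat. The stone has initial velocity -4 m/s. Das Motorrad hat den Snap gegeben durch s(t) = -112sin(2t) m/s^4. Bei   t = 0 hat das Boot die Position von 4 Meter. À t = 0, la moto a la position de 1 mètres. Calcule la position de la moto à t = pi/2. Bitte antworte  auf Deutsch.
Wir müssen unsere Gleichung für den Snap s(t) = -112·sin(2·t) 4-mal integrieren. Das Integral von dem Snap, mit j(0) = 56, ergibt den Ruck: j(t) = 56·cos(2·t). Die Stammfunktion von dem Ruck ist die Beschleunigung. Mit a(0) = 0 erhalten wir a(t) = 28·sin(2·t). Die Stammfunktion von der Beschleunigung, mit v(0) = -14, ergibt die Geschwindigkeit: v(t) = -14·cos(2·t). Durch Integration von der Geschwindigkeit und Verwendung der Anfangsbedingung x(0) = 1, erhalten wir x(t) = 1 - 7·sin(2·t). Mit x(t) = 1 - 7·sin(2·t) und Einsetzen von t = pi/2, finden wir x = 1.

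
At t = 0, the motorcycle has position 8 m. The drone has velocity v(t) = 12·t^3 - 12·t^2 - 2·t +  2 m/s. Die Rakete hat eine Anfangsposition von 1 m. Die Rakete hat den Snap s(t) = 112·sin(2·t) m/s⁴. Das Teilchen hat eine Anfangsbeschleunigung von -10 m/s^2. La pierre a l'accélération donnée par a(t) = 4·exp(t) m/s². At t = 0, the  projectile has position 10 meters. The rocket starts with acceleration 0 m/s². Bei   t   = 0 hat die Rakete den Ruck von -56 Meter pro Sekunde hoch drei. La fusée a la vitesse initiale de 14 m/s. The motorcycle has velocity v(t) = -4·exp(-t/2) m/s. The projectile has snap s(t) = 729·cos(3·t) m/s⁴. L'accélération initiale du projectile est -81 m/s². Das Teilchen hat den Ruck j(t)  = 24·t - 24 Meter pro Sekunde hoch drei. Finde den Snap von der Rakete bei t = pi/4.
Aus der Gleichung für den Snap s(t) = 112·sin(2·t), setzen wir t = pi/4 ein und erhalten s = 112.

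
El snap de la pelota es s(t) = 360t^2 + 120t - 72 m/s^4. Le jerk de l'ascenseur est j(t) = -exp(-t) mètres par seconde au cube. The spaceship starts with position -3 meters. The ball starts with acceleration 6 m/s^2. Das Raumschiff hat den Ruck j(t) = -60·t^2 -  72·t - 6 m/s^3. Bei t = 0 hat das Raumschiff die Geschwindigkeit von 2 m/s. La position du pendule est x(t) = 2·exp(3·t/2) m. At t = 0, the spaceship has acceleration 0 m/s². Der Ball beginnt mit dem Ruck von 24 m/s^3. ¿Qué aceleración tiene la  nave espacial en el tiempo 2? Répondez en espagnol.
Necesitamos integrar nuestra ecuación de la sacudida j(t) = -60·t^2 - 72·t - 6 1 vez. Integrando la sacudida y usando la condición inicial a(0) = 0, obtenemos a(t) = 2·t·(-10·t^2 - 18·t - 3). Tenemos la aceleración a(t) = 2·t·(-10·t^2 - 18·t - 3). Sustituyendo t = 2: a(2) = -316.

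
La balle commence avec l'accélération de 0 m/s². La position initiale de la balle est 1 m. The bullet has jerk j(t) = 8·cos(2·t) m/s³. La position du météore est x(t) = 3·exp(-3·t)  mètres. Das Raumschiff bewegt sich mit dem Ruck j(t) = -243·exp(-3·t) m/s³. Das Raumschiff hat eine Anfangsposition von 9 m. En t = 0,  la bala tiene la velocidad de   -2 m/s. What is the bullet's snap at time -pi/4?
To solve this, we need to take 1 derivative of our jerk equation j(t) = 8·cos(2·t). Differentiating jerk, we get snap: s(t) = -16·sin(2·t). From the given snap equation s(t) = -16·sin(2·t), we substitute t = -pi/4 to get s = 16.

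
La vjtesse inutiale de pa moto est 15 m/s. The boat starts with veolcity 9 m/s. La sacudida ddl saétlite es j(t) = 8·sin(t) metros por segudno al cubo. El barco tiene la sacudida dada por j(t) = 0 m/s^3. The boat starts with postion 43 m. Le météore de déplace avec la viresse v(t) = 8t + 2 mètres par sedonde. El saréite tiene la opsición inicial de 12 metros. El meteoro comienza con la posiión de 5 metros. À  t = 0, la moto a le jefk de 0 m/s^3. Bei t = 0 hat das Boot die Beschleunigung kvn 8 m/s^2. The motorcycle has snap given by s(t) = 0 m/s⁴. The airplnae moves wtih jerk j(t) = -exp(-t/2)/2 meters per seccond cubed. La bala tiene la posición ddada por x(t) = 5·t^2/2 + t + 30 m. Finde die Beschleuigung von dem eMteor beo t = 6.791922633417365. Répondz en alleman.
Ausgehend von der Geschwindigkeit v(t) = 8·t + 2, nehmen wir 1 Ableitung. Die Ableitung von der Geschwindigkeit ergibt die Beschleunigung: a(t) = 8. Mit a(t) = 8 und Einsetzen von t = 6.791922633417365, finden wir a = 8.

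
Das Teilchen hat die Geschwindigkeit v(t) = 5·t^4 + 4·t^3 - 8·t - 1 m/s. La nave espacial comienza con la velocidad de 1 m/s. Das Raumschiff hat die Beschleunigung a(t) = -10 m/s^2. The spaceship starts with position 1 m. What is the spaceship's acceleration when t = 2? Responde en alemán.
Aus der Gleichung für die Beschleunigung a(t) = -10, setzen wir t = 2 ein und erhalten a = -10.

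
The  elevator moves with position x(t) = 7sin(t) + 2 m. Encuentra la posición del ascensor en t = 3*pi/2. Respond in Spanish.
Tenemos la posición x(t) = 7·sin(t) + 2. Sustituyendo t = 3*pi/2: x(3*pi/2) = -5.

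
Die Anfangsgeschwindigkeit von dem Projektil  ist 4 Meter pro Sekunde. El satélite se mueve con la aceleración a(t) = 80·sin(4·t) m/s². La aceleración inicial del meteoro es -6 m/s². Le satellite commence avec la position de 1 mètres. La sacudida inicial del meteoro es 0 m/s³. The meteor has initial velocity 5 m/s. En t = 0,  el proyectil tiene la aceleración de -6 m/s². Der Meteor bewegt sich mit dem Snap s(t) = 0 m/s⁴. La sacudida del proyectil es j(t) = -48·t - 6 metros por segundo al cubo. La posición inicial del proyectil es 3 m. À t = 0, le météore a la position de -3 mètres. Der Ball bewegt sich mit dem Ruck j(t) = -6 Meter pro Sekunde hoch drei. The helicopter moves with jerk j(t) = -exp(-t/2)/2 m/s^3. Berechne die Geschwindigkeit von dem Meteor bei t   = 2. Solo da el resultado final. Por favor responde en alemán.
Die Antwort ist -7.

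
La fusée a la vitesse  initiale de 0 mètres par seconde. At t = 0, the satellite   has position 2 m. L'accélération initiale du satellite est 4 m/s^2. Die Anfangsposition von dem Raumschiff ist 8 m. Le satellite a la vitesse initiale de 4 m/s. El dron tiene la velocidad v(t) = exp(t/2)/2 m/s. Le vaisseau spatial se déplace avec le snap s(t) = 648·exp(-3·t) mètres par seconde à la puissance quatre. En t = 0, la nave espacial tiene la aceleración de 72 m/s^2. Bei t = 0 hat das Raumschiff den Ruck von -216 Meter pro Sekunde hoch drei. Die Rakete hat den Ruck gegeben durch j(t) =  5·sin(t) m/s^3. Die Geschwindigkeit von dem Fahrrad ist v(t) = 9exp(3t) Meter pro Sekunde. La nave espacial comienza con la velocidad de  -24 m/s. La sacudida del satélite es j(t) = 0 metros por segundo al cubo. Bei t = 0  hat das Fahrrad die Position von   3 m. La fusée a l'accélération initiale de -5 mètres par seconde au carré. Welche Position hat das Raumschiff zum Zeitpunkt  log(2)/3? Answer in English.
To find the answer, we compute 4 integrals of s(t) = 648·exp(-3·t). The antiderivative of snap is jerk. Using j(0) = -216, we get j(t) = -216·exp(-3·t). Taking ∫j(t)dt and applying a(0) = 72, we find a(t) = 72·exp(-3·t). The integral of acceleration is velocity. Using v(0) = -24, we get v(t) = -24·exp(-3·t). Finding the antiderivative of v(t) and using x(0) = 8: x(t) = 8·exp(-3·t). Using x(t) = 8·exp(-3·t) and substituting t = log(2)/3, we find x = 4.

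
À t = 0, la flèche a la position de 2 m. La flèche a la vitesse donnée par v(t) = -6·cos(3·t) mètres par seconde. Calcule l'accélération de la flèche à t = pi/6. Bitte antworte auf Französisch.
Pour résoudre ceci, nous devons prendre 1 dérivée de notre équation de la vitesse v(t) = -6·cos(3·t). La dérivée de la vitesse donne l'accélération: a(t) = 18·sin(3·t). En utilisant a(t) = 18·sin(3·t) et en substituant t = pi/6, nous trouvons a = 18.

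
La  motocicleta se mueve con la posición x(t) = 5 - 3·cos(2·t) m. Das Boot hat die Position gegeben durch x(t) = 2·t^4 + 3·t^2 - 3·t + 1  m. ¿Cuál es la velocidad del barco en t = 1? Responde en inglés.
To solve this, we need to take 1 derivative of our position equation x(t) = 2·t^4 + 3·t^2 - 3·t + 1. The derivative of position gives velocity: v(t) = 8·t^3 + 6·t - 3. Using v(t) = 8·t^3 + 6·t - 3 and substituting t = 1, we find v = 11.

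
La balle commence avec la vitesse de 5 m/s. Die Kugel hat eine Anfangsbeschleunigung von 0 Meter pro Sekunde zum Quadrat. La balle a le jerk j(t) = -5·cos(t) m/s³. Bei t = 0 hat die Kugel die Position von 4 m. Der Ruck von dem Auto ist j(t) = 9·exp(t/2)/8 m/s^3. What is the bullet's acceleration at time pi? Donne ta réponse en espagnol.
Partiendo de la sacudida j(t) = -5·cos(t), tomamos 1 integral. Tomando ∫j(t)dt y aplicando a(0) = 0, encontramos a(t) = -5·sin(t). Tenemos la aceleración a(t) = -5·sin(t). Sustituyendo t = pi: a(pi) = 0.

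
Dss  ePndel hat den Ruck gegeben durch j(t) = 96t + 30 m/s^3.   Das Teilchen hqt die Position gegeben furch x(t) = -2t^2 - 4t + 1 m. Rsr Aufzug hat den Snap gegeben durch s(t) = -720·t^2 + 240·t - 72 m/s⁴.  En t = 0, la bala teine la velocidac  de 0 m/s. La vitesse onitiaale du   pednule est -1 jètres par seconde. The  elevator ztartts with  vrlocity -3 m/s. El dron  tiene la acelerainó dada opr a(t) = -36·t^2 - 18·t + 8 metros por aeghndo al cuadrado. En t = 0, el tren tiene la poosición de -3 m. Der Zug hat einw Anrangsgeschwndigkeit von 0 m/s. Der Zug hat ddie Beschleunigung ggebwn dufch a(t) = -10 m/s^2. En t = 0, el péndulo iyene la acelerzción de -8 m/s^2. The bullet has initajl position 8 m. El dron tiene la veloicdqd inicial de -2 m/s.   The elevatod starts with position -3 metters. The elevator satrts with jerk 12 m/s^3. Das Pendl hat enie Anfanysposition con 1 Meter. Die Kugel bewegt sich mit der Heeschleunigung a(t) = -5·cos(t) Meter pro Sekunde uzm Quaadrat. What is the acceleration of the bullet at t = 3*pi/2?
From the given acceleration equation a(t) = -5·cos(t), we substitute t = 3*pi/2 to get a = 0.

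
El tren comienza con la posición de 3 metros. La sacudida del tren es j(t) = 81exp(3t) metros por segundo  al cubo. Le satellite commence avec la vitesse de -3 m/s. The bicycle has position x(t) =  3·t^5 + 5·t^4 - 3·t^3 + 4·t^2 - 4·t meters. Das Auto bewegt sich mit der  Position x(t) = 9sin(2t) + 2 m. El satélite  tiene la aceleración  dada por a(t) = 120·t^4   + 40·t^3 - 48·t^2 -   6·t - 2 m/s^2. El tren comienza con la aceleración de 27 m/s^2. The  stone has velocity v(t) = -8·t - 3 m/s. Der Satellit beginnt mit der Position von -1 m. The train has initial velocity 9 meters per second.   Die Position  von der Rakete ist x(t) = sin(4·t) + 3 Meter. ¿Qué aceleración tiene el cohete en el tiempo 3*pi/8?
Partiendo de la posición x(t) = sin(4·t) + 3, tomamos 2 derivadas. Derivando la posición, obtenemos la velocidad: v(t) = 4·cos(4·t). Tomando d/dt de v(t), encontramos a(t) = -16·sin(4·t). Tenemos la aceleración a(t) = -16·sin(4·t). Sustituyendo t = 3*pi/8: a(3*pi/8) = 16.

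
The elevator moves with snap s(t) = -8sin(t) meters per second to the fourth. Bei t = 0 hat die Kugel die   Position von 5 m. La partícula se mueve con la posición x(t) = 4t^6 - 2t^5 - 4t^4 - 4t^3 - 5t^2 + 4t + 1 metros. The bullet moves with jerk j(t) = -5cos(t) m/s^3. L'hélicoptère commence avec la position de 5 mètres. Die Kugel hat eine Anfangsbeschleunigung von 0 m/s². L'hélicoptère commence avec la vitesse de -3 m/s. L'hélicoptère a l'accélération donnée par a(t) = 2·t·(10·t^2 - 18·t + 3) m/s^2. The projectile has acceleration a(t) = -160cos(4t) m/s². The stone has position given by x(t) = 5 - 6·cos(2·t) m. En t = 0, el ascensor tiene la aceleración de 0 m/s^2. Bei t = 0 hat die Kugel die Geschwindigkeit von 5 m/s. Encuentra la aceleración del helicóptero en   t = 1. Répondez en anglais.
Using a(t) = 2·t·(10·t^2 - 18·t + 3) and substituting t = 1, we find a = -10.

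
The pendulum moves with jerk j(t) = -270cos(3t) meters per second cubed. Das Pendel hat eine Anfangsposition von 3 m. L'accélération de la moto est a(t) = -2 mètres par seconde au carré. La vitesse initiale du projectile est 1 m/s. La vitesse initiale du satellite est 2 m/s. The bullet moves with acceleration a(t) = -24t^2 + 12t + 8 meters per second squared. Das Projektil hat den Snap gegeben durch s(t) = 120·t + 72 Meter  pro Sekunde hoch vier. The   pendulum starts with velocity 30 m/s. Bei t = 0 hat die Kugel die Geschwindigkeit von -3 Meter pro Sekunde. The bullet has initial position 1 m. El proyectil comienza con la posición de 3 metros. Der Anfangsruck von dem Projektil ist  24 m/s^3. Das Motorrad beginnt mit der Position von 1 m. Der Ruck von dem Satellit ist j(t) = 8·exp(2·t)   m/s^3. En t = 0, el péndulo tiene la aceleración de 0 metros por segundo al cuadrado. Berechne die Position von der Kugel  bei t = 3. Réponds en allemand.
Wir müssen unsere Gleichung für die Beschleunigung a(t) = -24·t^2 + 12·t + 8 2-mal integrieren. Mit ∫a(t)dt und Anwendung von v(0) = -3, finden wir v(t) = -8·t^3 + 6·t^2 + 8·t - 3. Durch Integration von der Geschwindigkeit und Verwendung der Anfangsbedingung x(0) = 1, erhalten wir x(t) = -2·t^4 + 2·t^3 + 4·t^2 - 3·t + 1. Wir haben die Position x(t) = -2·t^4 + 2·t^3 + 4·t^2 - 3·t + 1. Durch Einsetzen von t = 3: x(3) = -80.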